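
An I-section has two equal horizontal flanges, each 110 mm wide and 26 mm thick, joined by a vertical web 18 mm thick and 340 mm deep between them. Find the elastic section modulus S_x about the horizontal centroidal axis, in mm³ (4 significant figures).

Decompose the section into non-overlapping parts with the origin at the bottom-left of its bounding rectangle.
Bottom flange: 110 × 26, A = 2 860 mm², y = 13 mm, Ī = 161 113 mm⁴.
Web: 18 × 340, A = 6 120 mm², y = 196 mm, Ī = 58 956 000 mm⁴.
Top flange: 110 × 26, A = 2 860 mm², y = 379 mm, Ī = 161 113 mm⁴.
By symmetry the centroid is at mid-height, ȳ = 196 mm.
Transfer each piece to the horizontal centroidal axis using Ī + A·d² with d = y − 196:
  bottom flange: d = -183 mm → contributes +95 939 653 mm⁴
  web: d = 0 mm → contributes +58 956 000 mm⁴
  top flange: d = 183 mm → contributes +95 939 653 mm⁴
Total I = 250 835 307 mm⁴.
Extreme fibre distance c = 196 mm; S = I/c = 1 279 772 mm³.

S_x ≈ 1.280 × 10⁶ mm³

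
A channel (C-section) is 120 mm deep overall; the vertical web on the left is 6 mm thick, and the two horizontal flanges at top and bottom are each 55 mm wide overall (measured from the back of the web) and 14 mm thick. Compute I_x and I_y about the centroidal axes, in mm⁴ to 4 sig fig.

I_x ≈ 4.740 × 10⁶ mm⁴, I_y ≈ 6.338 × 10⁵ mm⁴

Decompose the section into non-overlapping parts with the origin at the bottom-left of its bounding rectangle.
Web: 6 × 120, A = 720 mm², y = 60 mm, Ī = 864 000 mm⁴.
Top flange (beyond web): 49 × 14, A = 686 mm², y = 113 mm, Ī = 11204.7 mm⁴.
Bottom flange (beyond web): 49 × 14, A = 686 mm², y = 7 mm, Ī = 11204.7 mm⁴.
By symmetry the centroid is at mid-height, ȳ = 60 mm.
Transfer each piece to the centroidal x-axis using Ī + A·d² with d = y − 60:
  web: d = 0 mm → contributes +864 000 mm⁴
  top flange (beyond web): d = 53 mm → contributes +1 938 179 mm⁴
  bottom flange (beyond web): d = -53 mm → contributes +1 938 179 mm⁴
Total I = 4 740 357 mm⁴.
For the y-axis: x̄ = 21.0354 mm.
Repeating about the centroidal y-axis gives I_y = 633 775 mm⁴.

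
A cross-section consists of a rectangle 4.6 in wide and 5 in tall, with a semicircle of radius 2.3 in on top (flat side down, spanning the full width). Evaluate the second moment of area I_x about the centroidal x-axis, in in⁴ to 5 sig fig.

Decompose the section into non-overlapping parts with the origin at the bottom-left of its bounding rectangle.
Rectangular body: 4.6 × 5, A = 23 in², y = 2.5 in, Ī = 47.91667 in⁴.
Semicircular cap: semicircle r = 2.3, A = 8.309513 in², y = 5.97615 in, Ī = 3.07145 in⁴.
Centroid: ȳ = ΣA·y / ΣA = 3.422567 in.
Transfer each piece to the centroidal x-axis using Ī + A·d² with d = y − 3.422567:
  rectangular body: d = -0.9225667 in → contributes +67.49264 in⁴
  semicircular cap: d = 2.553584 in → contributes +57.25603 in⁴
Total I = 124.7487 in⁴.

I_x ≈ 124.75 in⁴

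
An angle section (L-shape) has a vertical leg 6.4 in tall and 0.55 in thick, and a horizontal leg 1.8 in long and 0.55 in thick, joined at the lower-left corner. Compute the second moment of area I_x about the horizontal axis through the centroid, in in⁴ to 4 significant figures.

I_x ≈ 16.95 in⁴

Split into non-overlapping primitives; take the origin at the lower-left of the bounding box.
Vertical leg: 0.55 × 6.4, A = 3.52 in², y = 3.2 in, Ī = 12.0149 in⁴.
Horizontal leg (remainder): 1.25 × 0.55, A = 0.6875 in², y = 0.275 in, Ī = 0.0173307 in⁴.
Centroid: ȳ = ΣA·y / ΣA = 2.72206 in.
Transfer each piece to the horizontal axis through the centroid using Ī + A·d² with d = y − 2.72206:
  vertical leg: d = 0.477941 in → contributes +12.819 in⁴
  horizontal leg (remainder): d = -2.44706 in → contributes +4.13415 in⁴
Total I = 16.9531 in⁴.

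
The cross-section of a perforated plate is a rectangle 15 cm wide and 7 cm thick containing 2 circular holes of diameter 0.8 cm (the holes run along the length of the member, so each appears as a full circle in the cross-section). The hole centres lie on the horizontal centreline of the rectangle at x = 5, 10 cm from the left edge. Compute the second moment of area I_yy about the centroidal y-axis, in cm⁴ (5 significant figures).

I_yy ≈ 1962.4 cm⁴

Break the section into simple shapes (no overlaps), measuring from the bottom-left corner of the bounding box.
Plate: 15 × 7, A = 105 cm², x = 7.5 cm, Ī = 1968.75 cm⁴.
Hole 1 (subtracted): ⌀0.8, A = 0.5026548 cm², x = 5 cm, Ī = 0.02010619 cm⁴.
Hole 2 (subtracted): ⌀0.8, A = 0.5026548 cm², x = 10 cm, Ī = 0.02010619 cm⁴.
By symmetry the centroid is at mid-width, x̄ = 7.5 cm.
Transfer each piece to the centroidal y-axis using Ī + A·d² with d = x − 7.5:
  plate: d = 0 cm → contributes +1968.75 cm⁴
  hole 1: d = -2.5 cm → contributes −3.161699 cm⁴
  hole 2: d = 2.5 cm → contributes −3.161699 cm⁴
Total I = 1962.427 cm⁴.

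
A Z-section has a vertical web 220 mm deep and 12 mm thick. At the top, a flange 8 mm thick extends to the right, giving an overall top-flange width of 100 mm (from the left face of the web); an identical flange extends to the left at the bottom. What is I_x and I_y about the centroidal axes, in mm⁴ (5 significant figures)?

Treat the section as a set of non-overlapping primitives; coordinates are from the bounding-box lower-left.
Web: 12 × 220, A = 2 640 mm², y = 110 mm, Ī = 10 648 000 mm⁴.
Top flange (beyond web): 88 × 8, A = 704 mm², y = 216 mm, Ī = 3754.667 mm⁴.
Bottom flange (beyond web): 88 × 8, A = 704 mm², y = 4 mm, Ī = 3754.667 mm⁴.
Centroid: ȳ = ΣA·y / ΣA = 110 mm.
Transfer each piece to the centroidal x-axis using Ī + A·d² with d = y − 110:
  web: d = 0 mm → contributes +10 648 000 mm⁴
  top flange (beyond web): d = 106 mm → contributes +7 913 899 mm⁴
  bottom flange (beyond web): d = -106 mm → contributes +7 913 899 mm⁴
Total I = 26 475 797 mm⁴.
For the y-axis: x̄ = 94 mm.
Repeating about the centroidal y-axis gives I_y = 4 460 309 mm⁴.

I_x ≈ 2.6476 × 10⁷ mm⁴, I_y ≈ 4.4603 × 10⁶ mm⁴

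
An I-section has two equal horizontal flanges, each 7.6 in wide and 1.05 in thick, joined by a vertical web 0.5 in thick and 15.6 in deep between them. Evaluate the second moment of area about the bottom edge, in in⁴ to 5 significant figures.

Treat the section as a set of non-overlapping primitives; coordinates are from the bounding-box lower-left.
Bottom flange: 7.6 × 1.05, A = 7.98 in², y = 0.525 in, Ī = 0.7331625 in⁴.
Web: 0.5 × 15.6, A = 7.8 in², y = 8.85 in, Ī = 158.184 in⁴.
Top flange: 7.6 × 1.05, A = 7.98 in², y = 17.175 in, Ī = 0.7331625 in⁴.
Transfer each piece to the base of the section using Ī + A·d² with d = y − 0:
  bottom flange: d = 0.525 in → contributes +2.93265 in⁴
  web: d = 8.85 in → contributes +769.0995 in⁴
  top flange: d = 17.175 in → contributes +2354.679 in⁴
Total I = 3126.711 in⁴.

I_base ≈ 3126.7 in⁴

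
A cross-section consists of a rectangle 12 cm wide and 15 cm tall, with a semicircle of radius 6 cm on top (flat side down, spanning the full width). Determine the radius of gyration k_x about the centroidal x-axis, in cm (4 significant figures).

k_x ≈ 5.764 cm

Break the section into simple shapes (no overlaps), measuring from the bottom-left corner of the bounding box.
Rectangular body: 12 × 15, A = 180 cm², y = 7.5 cm, Ī = 3 375 cm⁴.
Semicircular cap: semicircle r = 6, A = 56.5487 cm², y = 17.5465 cm, Ī = 142.245 cm⁴.
Centroid: ȳ = ΣA·y / ΣA = 9.90168 cm.
Transfer each piece to the centroidal x-axis using Ī + A·d² with d = y − 9.90168:
  rectangular body: d = -2.40168 cm → contributes +4413.25 cm⁴
  semicircular cap: d = 7.6448 cm → contributes +3447.11 cm⁴
Total I = 7860.37 cm⁴.
Radius of gyration: k = √(I/A) = √(7860.37 / 236.549) = 5.76449 cm.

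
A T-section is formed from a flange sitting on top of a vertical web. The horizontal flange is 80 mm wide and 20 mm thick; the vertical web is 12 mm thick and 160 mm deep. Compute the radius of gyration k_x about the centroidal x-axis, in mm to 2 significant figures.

k_x ≈ 56 mm

Split into non-overlapping primitives; take the origin at the lower-left of the bounding box.
Flange: 80 × 20, A = 1 600 mm², y = 170 mm, Ī = 53 333 mm⁴.
Web: 12 × 160, A = 1 920 mm², y = 80 mm, Ī = 4 096 000 mm⁴.
Centroid: ȳ = ΣA·y / ΣA = 120.9 mm.
Transfer each piece to the centroidal x-axis using Ī + A·d² with d = y − 120.9:
  flange: d = 49.09 mm → contributes +3 909 201 mm⁴
  web: d = -40.91 mm → contributes +7 309 223 mm⁴
Total I = 11 218 424 mm⁴.
Radius of gyration: k = √(I/A) = √(11 218 424 / 3 520) = 56.45 mm.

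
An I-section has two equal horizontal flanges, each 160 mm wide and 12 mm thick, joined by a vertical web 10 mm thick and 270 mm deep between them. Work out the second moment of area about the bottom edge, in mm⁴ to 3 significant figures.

Break the section into simple shapes (no overlaps), measuring from the bottom-left corner of the bounding box.
Bottom flange: 160 × 12, A = 1 920 mm², y = 6 mm, Ī = 23 040 mm⁴.
Web: 10 × 270, A = 2 700 mm², y = 147 mm, Ī = 16 402 500 mm⁴.
Top flange: 160 × 12, A = 1 920 mm², y = 288 mm, Ī = 23 040 mm⁴.
Transfer each piece to the base of the section using Ī + A·d² with d = y − 0:
  bottom flange: d = 6 mm → contributes +92 160 mm⁴
  web: d = 147 mm → contributes +74 746 800 mm⁴
  top flange: d = 288 mm → contributes +159 275 520 mm⁴
Total I = 234 114 480 mm⁴.

I_base ≈ 2.34 × 10⁸ mm⁴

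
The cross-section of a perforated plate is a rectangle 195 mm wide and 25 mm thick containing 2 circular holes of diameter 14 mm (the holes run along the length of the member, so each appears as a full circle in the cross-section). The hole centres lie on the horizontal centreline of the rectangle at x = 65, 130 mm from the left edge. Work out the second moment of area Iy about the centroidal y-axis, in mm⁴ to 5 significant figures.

Break the section into simple shapes (no overlaps), measuring from the bottom-left corner of the bounding box.
Plate: 195 × 25, A = 4 875 mm², x = 97.5 mm, Ī = 15 447 656 mm⁴.
Hole 1 (subtracted): ⌀14, A = 153.938 mm², x = 65 mm, Ī = 1885.741 mm⁴.
Hole 2 (subtracted): ⌀14, A = 153.938 mm², x = 130 mm, Ī = 1885.741 mm⁴.
By symmetry the centroid is at mid-width, x̄ = 97.5 mm.
Transfer each piece to the centroidal y-axis using Ī + A·d² with d = x − 97.5:
  plate: d = 0 mm → contributes +15 447 656 mm⁴
  hole 1: d = -32.5 mm → contributes −164482.8 mm⁴
  hole 2: d = 32.5 mm → contributes −164482.8 mm⁴
Total I = 15 118 691 mm⁴.

Iy ≈ 1.5119 × 10⁷ mm⁴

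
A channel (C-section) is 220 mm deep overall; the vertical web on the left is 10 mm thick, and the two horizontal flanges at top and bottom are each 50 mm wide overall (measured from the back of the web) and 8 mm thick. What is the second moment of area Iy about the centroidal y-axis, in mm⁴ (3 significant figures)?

Split into non-overlapping primitives; take the origin at the lower-left of the bounding box.
Web: 10 × 220, A = 2 200 mm², x = 5 mm, Ī = 18 333 mm⁴.
Top flange (beyond web): 40 × 8, A = 320 mm², x = 30 mm, Ī = 42 667 mm⁴.
Bottom flange (beyond web): 40 × 8, A = 320 mm², x = 30 mm, Ī = 42 667 mm⁴.
Centroid: x̄ = ΣA·x / ΣA = 10.634 mm.
Transfer each piece to the centroidal y-axis using Ī + A·d² with d = x − 10.634:
  web: d = -5.6338 mm → contributes +88 161 mm⁴
  top flange (beyond web): d = 19.366 mm → contributes +162 683 mm⁴
  bottom flange (beyond web): d = 19.366 mm → contributes +162 683 mm⁴
Total I = 413 526 mm⁴.

Iy ≈ 4.14 × 10⁵ mm⁴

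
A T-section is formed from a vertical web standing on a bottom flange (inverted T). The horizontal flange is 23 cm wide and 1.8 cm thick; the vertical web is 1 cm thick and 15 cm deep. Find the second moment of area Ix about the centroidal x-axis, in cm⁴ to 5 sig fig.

Ix ≈ 1069.3 cm⁴

Break the section into simple shapes (no overlaps), measuring from the bottom-left corner of the bounding box.
Flange: 23 × 1.8, A = 41.4 cm², y = 0.9 cm, Ī = 11.178 cm⁴.
Web: 1 × 15, A = 15 cm², y = 9.3 cm, Ī = 281.25 cm⁴.
Centroid: ȳ = ΣA·y / ΣA = 3.134043 cm.
Transfer each piece to the centroidal x-axis using Ī + A·d² with d = y − 3.134043:
  flange: d = -2.234043 cm → contributes +217.8032 cm⁴
  web: d = 6.165957 cm → contributes +851.5355 cm⁴
Total I = 1069.339 cm⁴.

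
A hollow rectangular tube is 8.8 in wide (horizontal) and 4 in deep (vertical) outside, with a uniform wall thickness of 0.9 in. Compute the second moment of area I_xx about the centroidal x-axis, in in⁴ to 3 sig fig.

I_xx ≈ 40.7 in⁴

Break the section into simple shapes (no overlaps), measuring from the bottom-left corner of the bounding box.
Outer rectangle: 8.8 × 4, A = 35.2 in², y = 2 in, Ī = 46.933 in⁴.
Inner void (subtracted): 7 × 2.2, A = 15.4 in², y = 2 in, Ī = 6.2113 in⁴.
By symmetry the centroid is at mid-height, ȳ = 2 in.
All pieces are centred on the centroidal x-axis, so I = ΣĪ (holes subtracted) = 40.722 in⁴.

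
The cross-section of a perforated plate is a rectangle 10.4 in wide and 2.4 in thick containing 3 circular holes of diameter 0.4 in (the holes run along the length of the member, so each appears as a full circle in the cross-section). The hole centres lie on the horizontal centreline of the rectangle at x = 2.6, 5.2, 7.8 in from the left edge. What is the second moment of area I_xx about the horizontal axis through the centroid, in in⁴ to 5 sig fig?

I_xx ≈ 11.977 in⁴

Split into non-overlapping primitives; take the origin at the lower-left of the bounding box.
Plate: 10.4 × 2.4, A = 24.96 in², y = 1.2 in, Ī = 11.9808 in⁴.
Hole 1 (subtracted): ⌀0.4, A = 0.1256637 in², y = 1.2 in, Ī = 0.001256637 in⁴.
Hole 2 (subtracted): ⌀0.4, A = 0.1256637 in², y = 1.2 in, Ī = 0.001256637 in⁴.
Hole 3 (subtracted): ⌀0.4, A = 0.1256637 in², y = 1.2 in, Ī = 0.001256637 in⁴.
By symmetry the centroid is at mid-height, ȳ = 1.2 in.
All pieces are centred on the horizontal axis through the centroid, so I = ΣĪ (holes subtracted) = 11.97703 in⁴.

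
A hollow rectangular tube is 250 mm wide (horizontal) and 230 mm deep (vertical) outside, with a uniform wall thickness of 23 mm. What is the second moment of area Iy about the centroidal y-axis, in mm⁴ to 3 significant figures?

Iy ≈ 1.69 × 10⁸ mm⁴

Break the section into simple shapes (no overlaps), measuring from the bottom-left corner of the bounding box.
Outer rectangle: 250 × 230, A = 57 500 mm², x = 125 mm, Ī = 299 479 167 mm⁴.
Inner void (subtracted): 204 × 184, A = 37 536 mm², x = 125 mm, Ī = 130 174 848 mm⁴.
By symmetry the centroid is at mid-width, x̄ = 125 mm.
All pieces are centred on the centroidal y-axis, so I = ΣĪ (holes subtracted) = 169 304 319 mm⁴.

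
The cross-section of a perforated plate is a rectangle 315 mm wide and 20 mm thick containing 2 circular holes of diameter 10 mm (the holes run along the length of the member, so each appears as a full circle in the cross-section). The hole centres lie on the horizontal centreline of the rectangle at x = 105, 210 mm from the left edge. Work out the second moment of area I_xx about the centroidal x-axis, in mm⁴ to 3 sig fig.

I_xx ≈ 2.09 × 10⁵ mm⁴

Decompose the section into non-overlapping parts with the origin at the bottom-left of its bounding rectangle.
Plate: 315 × 20, A = 6 300 mm², y = 10 mm, Ī = 210 000 mm⁴.
Hole 1 (subtracted): ⌀10, A = 78.54 mm², y = 10 mm, Ī = 490.87 mm⁴.
Hole 2 (subtracted): ⌀10, A = 78.54 mm², y = 10 mm, Ī = 490.87 mm⁴.
By symmetry the centroid is at mid-height, ȳ = 10 mm.
All pieces are centred on the centroidal x-axis, so I = ΣĪ (holes subtracted) = 209 018 mm⁴.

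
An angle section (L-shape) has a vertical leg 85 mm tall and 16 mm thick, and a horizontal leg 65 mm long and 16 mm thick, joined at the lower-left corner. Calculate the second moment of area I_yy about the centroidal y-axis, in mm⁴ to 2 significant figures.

Break the section into simple shapes (no overlaps), measuring from the bottom-left corner of the bounding box.
Vertical leg: 16 × 85, A = 1 360 mm², x = 8 mm, Ī = 29 013 mm⁴.
Horizontal leg (remainder): 49 × 16, A = 784 mm², x = 40.5 mm, Ī = 156 865 mm⁴.
Centroid: x̄ = ΣA·x / ΣA = 19.88 mm.
Transfer each piece to the centroidal y-axis using Ī + A·d² with d = x − 19.88:
  vertical leg: d = -11.88 mm → contributes +221 096 mm⁴
  horizontal leg (remainder): d = 20.62 mm → contributes +490 070 mm⁴
Total I = 711 166 mm⁴.

I_yy ≈ 7.1 × 10⁵ mm⁴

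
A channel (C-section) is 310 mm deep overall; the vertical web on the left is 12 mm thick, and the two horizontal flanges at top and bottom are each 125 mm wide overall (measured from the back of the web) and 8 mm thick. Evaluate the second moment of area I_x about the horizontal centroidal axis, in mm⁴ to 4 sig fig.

Break the section into simple shapes (no overlaps), measuring from the bottom-left corner of the bounding box.
Web: 12 × 310, A = 3 720 mm², y = 155 mm, Ī = 29 791 000 mm⁴.
Top flange (beyond web): 113 × 8, A = 904 mm², y = 306 mm, Ī = 4821.33 mm⁴.
Bottom flange (beyond web): 113 × 8, A = 904 mm², y = 4 mm, Ī = 4821.33 mm⁴.
By symmetry the centroid is at mid-height, ȳ = 155 mm.
Transfer each piece to the horizontal centroidal axis using Ī + A·d² with d = y − 155:
  web: d = 0 mm → contributes +29 791 000 mm⁴
  top flange (beyond web): d = 151 mm → contributes +20 616 925 mm⁴
  bottom flange (beyond web): d = -151 mm → contributes +20 616 925 mm⁴
Total I = 71 024 851 mm⁴.

I_x ≈ 7.102 × 10⁷ mm⁴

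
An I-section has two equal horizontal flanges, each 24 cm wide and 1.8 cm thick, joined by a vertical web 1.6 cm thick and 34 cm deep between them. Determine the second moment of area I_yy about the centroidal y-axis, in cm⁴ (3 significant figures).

I_yy ≈ 4160 cm⁴

Treat the section as a set of non-overlapping primitives; coordinates are from the bounding-box lower-left.
Bottom flange: 24 × 1.8, A = 43.2 cm², x = 12 cm, Ī = 2073.6 cm⁴.
Web: 1.6 × 34, A = 54.4 cm², x = 12 cm, Ī = 11.605 cm⁴.
Top flange: 24 × 1.8, A = 43.2 cm², x = 12 cm, Ī = 2073.6 cm⁴.
By symmetry the centroid is at mid-width, x̄ = 12 cm.
All pieces are centred on the centroidal y-axis, so I = ΣĪ = 4158.8 cm⁴.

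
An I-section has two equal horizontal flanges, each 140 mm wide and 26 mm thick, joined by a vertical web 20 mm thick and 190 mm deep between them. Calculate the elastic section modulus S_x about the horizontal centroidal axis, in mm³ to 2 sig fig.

S_x ≈ 8.0 × 10⁵ mm³

Treat the section as a set of non-overlapping primitives; coordinates are from the bounding-box lower-left.
Bottom flange: 140 × 26, A = 3 640 mm², y = 13 mm, Ī = 205 053 mm⁴.
Web: 20 × 190, A = 3 800 mm², y = 121 mm, Ī = 11 431 667 mm⁴.
Top flange: 140 × 26, A = 3 640 mm², y = 229 mm, Ī = 205 053 mm⁴.
By symmetry the centroid is at mid-height, ȳ = 121 mm.
Transfer each piece to the horizontal centroidal axis using Ī + A·d² with d = y − 121:
  bottom flange: d = -108 mm → contributes +42 662 013 mm⁴
  web: d = 0 mm → contributes +11 431 667 mm⁴
  top flange: d = 108 mm → contributes +42 662 013 mm⁴
Total I = 96 755 693 mm⁴.
Extreme fibre distance c = 121 mm; S = I/c = 799 634 mm³.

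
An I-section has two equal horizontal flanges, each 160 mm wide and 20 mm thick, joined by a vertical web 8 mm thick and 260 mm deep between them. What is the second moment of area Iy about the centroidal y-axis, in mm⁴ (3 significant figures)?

Decompose the section into non-overlapping parts with the origin at the bottom-left of its bounding rectangle.
Bottom flange: 160 × 20, A = 3 200 mm², x = 80 mm, Ī = 6 826 667 mm⁴.
Web: 8 × 260, A = 2 080 mm², x = 80 mm, Ī = 11 093 mm⁴.
Top flange: 160 × 20, A = 3 200 mm², x = 80 mm, Ī = 6 826 667 mm⁴.
By symmetry the centroid is at mid-width, x̄ = 80 mm.
All pieces are centred on the centroidal y-axis, so I = ΣĪ = 13 664 427 mm⁴.

Iy ≈ 1.37 × 10⁷ mm⁴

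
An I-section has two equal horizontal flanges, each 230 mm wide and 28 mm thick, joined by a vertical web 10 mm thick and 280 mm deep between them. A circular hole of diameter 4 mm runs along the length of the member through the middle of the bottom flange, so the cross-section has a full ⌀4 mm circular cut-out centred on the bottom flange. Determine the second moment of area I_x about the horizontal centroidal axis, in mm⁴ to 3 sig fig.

I_x ≈ 3.24 × 10⁸ mm⁴

Split into non-overlapping primitives; take the origin at the lower-left of the bounding box.
Bottom flange: 230 × 28, A = 6 440 mm², y = 14 mm, Ī = 420 747 mm⁴.
Web: 10 × 280, A = 2 800 mm², y = 168 mm, Ī = 18 293 333 mm⁴.
Top flange: 230 × 28, A = 6 440 mm², y = 322 mm, Ī = 420 747 mm⁴.
Hole (subtracted): ⌀4, A = 12.566 mm², y = 14 mm, Ī = 12.566 mm⁴.
Centroid: ȳ = ΣA·y / ΣA = 168.12 mm.
Transfer each piece to the horizontal centroidal axis using Ī + A·d² with d = y − 168.12:
  bottom flange: d = -154.12 mm → contributes +153 396 887 mm⁴
  web: d = -0.12352 mm → contributes +18 293 376 mm⁴
  top flange: d = 153.88 mm → contributes +152 906 883 mm⁴
  hole: d = -154.12 mm → contributes −298 515 mm⁴
Total I = 324 298 631 mm⁴.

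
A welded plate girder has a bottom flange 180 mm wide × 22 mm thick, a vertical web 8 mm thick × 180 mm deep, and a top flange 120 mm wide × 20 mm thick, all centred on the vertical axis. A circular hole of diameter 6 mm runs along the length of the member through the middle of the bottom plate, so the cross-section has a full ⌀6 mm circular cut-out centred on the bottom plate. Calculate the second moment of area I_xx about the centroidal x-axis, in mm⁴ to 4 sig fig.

Break the section into simple shapes (no overlaps), measuring from the bottom-left corner of the bounding box.
Bottom plate: 180 × 22, A = 3 960 mm², y = 11 mm, Ī = 159 720 mm⁴.
Web plate: 8 × 180, A = 1 440 mm², y = 112 mm, Ī = 3 888 000 mm⁴.
Top plate: 120 × 20, A = 2 400 mm², y = 212 mm, Ī = 80 000 mm⁴.
Hole (subtracted): ⌀6, A = 28.2743 mm², y = 11 mm, Ī = 63.6173 mm⁴.
Centroid: ȳ = ΣA·y / ΣA = 91.7851 mm.
Transfer each piece to the centroidal x-axis using Ī + A·d² with d = y − 91.7851:
  bottom plate: d = -80.7851 mm → contributes +26 003 630 mm⁴
  web plate: d = 20.2149 mm → contributes +4 476 442 mm⁴
  top plate: d = 120.215 mm → contributes +34 763 866 mm⁴
  hole: d = -80.7851 mm → contributes −184 589 mm⁴
Total I = 65 059 350 mm⁴.

I_xx ≈ 6.506 × 10⁷ mm⁴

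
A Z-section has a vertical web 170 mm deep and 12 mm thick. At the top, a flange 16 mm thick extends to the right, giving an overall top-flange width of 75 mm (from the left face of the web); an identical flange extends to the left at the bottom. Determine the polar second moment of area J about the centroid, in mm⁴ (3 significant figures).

J ≈ 2.04 × 10⁷ mm⁴

Split into non-overlapping primitives; take the origin at the lower-left of the bounding box.
Web: 12 × 170, A = 2 040 mm², y = 85 mm, Ī = 4 913 000 mm⁴.
Top flange (beyond web): 63 × 16, A = 1 008 mm², y = 162 mm, Ī = 21 504 mm⁴.
Bottom flange (beyond web): 63 × 16, A = 1 008 mm², y = 8 mm, Ī = 21 504 mm⁴.
Centroid: ȳ = ΣA·y / ΣA = 85 mm.
Transfer each piece to the centroidal x-axis using Ī + A·d² with d = y − 85:
  web: d = 0 mm → contributes +4 913 000 mm⁴
  top flange (beyond web): d = 77 mm → contributes +5 997 936 mm⁴
  bottom flange (beyond web): d = -77 mm → contributes +5 997 936 mm⁴
Total I = 16 908 872 mm⁴.
For the y-axis: x̄ = 69 mm.
Repeating about the centroidal y-axis gives I_y = 3 526 272 mm⁴.
Polar second moment: J = I_x + I_y = 20 435 144 mm⁴.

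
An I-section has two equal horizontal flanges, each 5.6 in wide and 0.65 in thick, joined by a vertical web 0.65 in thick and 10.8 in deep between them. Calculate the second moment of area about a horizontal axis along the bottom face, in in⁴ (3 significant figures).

Decompose the section into non-overlapping parts with the origin at the bottom-left of its bounding rectangle.
Bottom flange: 5.6 × 0.65, A = 3.64 in², y = 0.325 in, Ī = 0.12816 in⁴.
Web: 0.65 × 10.8, A = 7.02 in², y = 6.05 in, Ī = 68.234 in⁴.
Top flange: 5.6 × 0.65, A = 3.64 in², y = 11.775 in, Ī = 0.12816 in⁴.
Transfer each piece to a horizontal axis along the bottom face using Ī + A·d² with d = y − 0:
  bottom flange: d = 0.325 in → contributes +0.51263 in⁴
  web: d = 6.05 in → contributes +325.18 in⁴
  top flange: d = 11.775 in → contributes +504.82 in⁴
Total I = 830.51 in⁴.

I_base ≈ 831 in⁴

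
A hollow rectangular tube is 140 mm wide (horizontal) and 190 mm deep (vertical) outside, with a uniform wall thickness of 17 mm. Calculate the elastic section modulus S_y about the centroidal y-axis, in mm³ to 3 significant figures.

S_y ≈ 3.99 × 10⁵ mm³

Split into non-overlapping primitives; take the origin at the lower-left of the bounding box.
Outer rectangle: 140 × 190, A = 26 600 mm², x = 70 mm, Ī = 43 446 667 mm⁴.
Inner void (subtracted): 106 × 156, A = 16 536 mm², x = 70 mm, Ī = 15 483 208 mm⁴.
By symmetry the centroid is at mid-width, x̄ = 70 mm.
All pieces are centred on the centroidal y-axis, so I = ΣĪ (holes subtracted) = 27 963 459 mm⁴.
Extreme fibre distance c = 70 mm; S = I/c = 399 478 mm³.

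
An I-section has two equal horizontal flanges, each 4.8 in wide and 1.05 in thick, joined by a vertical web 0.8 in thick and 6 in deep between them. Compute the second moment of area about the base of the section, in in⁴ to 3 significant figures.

Decompose the section into non-overlapping parts with the origin at the bottom-left of its bounding rectangle.
Bottom flange: 4.8 × 1.05, A = 5.04 in², y = 0.525 in, Ī = 0.46305 in⁴.
Web: 0.8 × 6, A = 4.8 in², y = 4.05 in, Ī = 14.4 in⁴.
Top flange: 4.8 × 1.05, A = 5.04 in², y = 7.575 in, Ī = 0.46305 in⁴.
Transfer each piece to the bottom edge using Ī + A·d² with d = y − 0:
  bottom flange: d = 0.525 in → contributes +1.8522 in⁴
  web: d = 4.05 in → contributes +93.132 in⁴
  top flange: d = 7.575 in → contributes +289.66 in⁴
Total I = 384.65 in⁴.

I_base ≈ 385 in⁴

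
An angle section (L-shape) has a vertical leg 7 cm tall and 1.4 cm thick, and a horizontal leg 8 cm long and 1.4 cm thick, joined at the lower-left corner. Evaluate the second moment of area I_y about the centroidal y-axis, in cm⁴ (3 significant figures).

Break the section into simple shapes (no overlaps), measuring from the bottom-left corner of the bounding box.
Vertical leg: 1.4 × 7, A = 9.8 cm², x = 0.7 cm, Ī = 1.6007 cm⁴.
Horizontal leg (remainder): 6.6 × 1.4, A = 9.24 cm², x = 4.7 cm, Ī = 33.541 cm⁴.
Centroid: x̄ = ΣA·x / ΣA = 2.6412 cm.
Transfer each piece to the centroidal y-axis using Ī + A·d² with d = x − 2.6412:
  vertical leg: d = -1.9412 cm → contributes +38.529 cm⁴
  horizontal leg (remainder): d = 2.0588 cm → contributes +72.707 cm⁴
Total I = 111.24 cm⁴.

I_y ≈ 111 cm⁴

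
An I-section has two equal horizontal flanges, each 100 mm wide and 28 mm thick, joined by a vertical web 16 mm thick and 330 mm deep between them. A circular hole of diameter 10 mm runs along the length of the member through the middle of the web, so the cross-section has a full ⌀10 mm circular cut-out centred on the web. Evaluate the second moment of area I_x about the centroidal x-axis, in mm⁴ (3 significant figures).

I_x ≈ 2.28 × 10⁸ mm⁴

Decompose the section into non-overlapping parts with the origin at the bottom-left of its bounding rectangle.
Bottom flange: 100 × 28, A = 2 800 mm², y = 14 mm, Ī = 182 933 mm⁴.
Web: 16 × 330, A = 5 280 mm², y = 193 mm, Ī = 47 916 000 mm⁴.
Top flange: 100 × 28, A = 2 800 mm², y = 372 mm, Ī = 182 933 mm⁴.
Hole (subtracted): ⌀10, A = 78.54 mm², y = 193 mm, Ī = 490.87 mm⁴.
By symmetry the centroid is at mid-height, ȳ = 193 mm.
Transfer each piece to the centroidal x-axis using Ī + A·d² with d = y − 193:
  bottom flange: d = -179 mm → contributes +89 897 733 mm⁴
  web: d = 0 mm → contributes +47 916 000 mm⁴
  top flange: d = 179 mm → contributes +89 897 733 mm⁴
  hole: d = 0 mm → contributes −490.87 mm⁴
Total I = 227 710 976 mm⁴.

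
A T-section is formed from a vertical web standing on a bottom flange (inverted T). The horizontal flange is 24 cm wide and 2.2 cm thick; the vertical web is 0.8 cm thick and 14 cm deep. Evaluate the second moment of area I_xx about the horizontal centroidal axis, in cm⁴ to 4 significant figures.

Treat the section as a set of non-overlapping primitives; coordinates are from the bounding-box lower-left.
Flange: 24 × 2.2, A = 52.8 cm², y = 1.1 cm, Ī = 21.296 cm⁴.
Web: 0.8 × 14, A = 11.2 cm², y = 9.2 cm, Ī = 182.933 cm⁴.
Centroid: ȳ = ΣA·y / ΣA = 2.5175 cm.
Transfer each piece to the horizontal centroidal axis using Ī + A·d² with d = y − 2.5175:
  flange: d = -1.4175 cm → contributes +127.387 cm⁴
  web: d = 6.6825 cm → contributes +683.078 cm⁴
Total I = 810.466 cm⁴.

I_xx ≈ 810.5 cm⁴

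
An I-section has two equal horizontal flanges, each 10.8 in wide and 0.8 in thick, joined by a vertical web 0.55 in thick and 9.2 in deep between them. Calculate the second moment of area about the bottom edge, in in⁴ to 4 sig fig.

I_base ≈ 1120 in⁴

Decompose the section into non-overlapping parts with the origin at the bottom-left of its bounding rectangle.
Bottom flange: 10.8 × 0.8, A = 8.64 in², y = 0.4 in, Ī = 0.4608 in⁴.
Web: 0.55 × 9.2, A = 5.06 in², y = 5.4 in, Ī = 35.6899 in⁴.
Top flange: 10.8 × 0.8, A = 8.64 in², y = 10.4 in, Ī = 0.4608 in⁴.
Transfer each piece to the base of the section using Ī + A·d² with d = y − 0:
  bottom flange: d = 0.4 in → contributes +1.8432 in⁴
  web: d = 5.4 in → contributes +183.239 in⁴
  top flange: d = 10.4 in → contributes +934.963 in⁴
Total I = 1120.05 in⁴.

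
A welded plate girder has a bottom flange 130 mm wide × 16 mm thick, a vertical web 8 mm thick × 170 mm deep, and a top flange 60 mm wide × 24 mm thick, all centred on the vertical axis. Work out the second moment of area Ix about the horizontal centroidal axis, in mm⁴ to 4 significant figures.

Ix ≈ 3.434 × 10⁷ mm⁴

Break the section into simple shapes (no overlaps), measuring from the bottom-left corner of the bounding box.
Bottom plate: 130 × 16, A = 2 080 mm², y = 8 mm, Ī = 44373.3 mm⁴.
Web plate: 8 × 170, A = 1 360 mm², y = 101 mm, Ī = 3 275 333 mm⁴.
Top plate: 60 × 24, A = 1 440 mm², y = 198 mm, Ī = 69 120 mm⁴.
Centroid: ȳ = ΣA·y / ΣA = 89.9836 mm.
Transfer each piece to the horizontal centroidal axis using Ī + A·d² with d = y − 89.9836:
  bottom plate: d = -81.9836 mm → contributes +14 024 702 mm⁴
  web plate: d = 11.0164 mm → contributes +3 440 384 mm⁴
  top plate: d = 108.016 mm → contributes +16 870 379 mm⁴
Total I = 34 335 465 mm⁴.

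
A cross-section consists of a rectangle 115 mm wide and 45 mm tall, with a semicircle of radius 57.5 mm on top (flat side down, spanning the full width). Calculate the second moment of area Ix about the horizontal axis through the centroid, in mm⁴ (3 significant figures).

Ix ≈ 7.78 × 10⁶ mm⁴

Treat the section as a set of non-overlapping primitives; coordinates are from the bounding-box lower-left.
Rectangular body: 115 × 45, A = 5 175 mm², y = 22.5 mm, Ī = 873 281 mm⁴.
Semicircular cap: semicircle r = 57.5, A = 5193.4 mm², y = 69.404 mm, Ī = 1 199 785 mm⁴.
Centroid: ȳ = ΣA·y / ΣA = 45.994 mm.
Transfer each piece to the horizontal axis through the centroid using Ī + A·d² with d = y − 45.994:
  rectangular body: d = -23.494 mm → contributes +3 729 618 mm⁴
  semicircular cap: d = 23.41 mm → contributes +4 045 978 mm⁴
Total I = 7 775 596 mm⁴.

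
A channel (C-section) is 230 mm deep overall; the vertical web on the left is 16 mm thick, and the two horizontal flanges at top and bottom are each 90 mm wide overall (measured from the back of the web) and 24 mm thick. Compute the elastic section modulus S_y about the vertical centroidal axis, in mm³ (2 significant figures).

S_y ≈ 8.9 × 10⁴ mm³

Break the section into simple shapes (no overlaps), measuring from the bottom-left corner of the bounding box.
Web: 16 × 230, A = 3 680 mm², x = 8 mm, Ī = 78 507 mm⁴.
Top flange (beyond web): 74 × 24, A = 1 776 mm², x = 53 mm, Ī = 810 448 mm⁴.
Bottom flange (beyond web): 74 × 24, A = 1 776 mm², x = 53 mm, Ī = 810 448 mm⁴.
Centroid: x̄ = ΣA·x / ΣA = 30.1 mm.
Transfer each piece to the vertical centroidal axis using Ī + A·d² with d = x − 30.1:
  web: d = -22.1 mm → contributes +1 876 143 mm⁴
  top flange (beyond web): d = 22.9 mm → contributes +1 741 656 mm⁴
  bottom flange (beyond web): d = 22.9 mm → contributes +1 741 656 mm⁴
Total I = 5 359 456 mm⁴.
Extreme fibre distance c = 59.9 mm; S = I/c = 89 476 mm³.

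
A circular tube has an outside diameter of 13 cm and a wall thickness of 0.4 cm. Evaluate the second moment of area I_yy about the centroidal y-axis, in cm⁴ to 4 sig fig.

I_yy ≈ 314.5 cm⁴

Split into non-overlapping primitives; take the origin at the lower-left of the bounding box.
Outer circle: ⌀13, A = 132.732 cm², x = 6.5 cm, Ī = 1401.98 cm⁴.
Bore (subtracted): ⌀12.2, A = 116.899 cm², x = 6.5 cm, Ī = 1087.45 cm⁴.
By symmetry the centroid is at mid-width, x̄ = 6.5 cm.
All pieces are centred on the centroidal y-axis, so I = ΣĪ (holes subtracted) = 314.535 cm⁴.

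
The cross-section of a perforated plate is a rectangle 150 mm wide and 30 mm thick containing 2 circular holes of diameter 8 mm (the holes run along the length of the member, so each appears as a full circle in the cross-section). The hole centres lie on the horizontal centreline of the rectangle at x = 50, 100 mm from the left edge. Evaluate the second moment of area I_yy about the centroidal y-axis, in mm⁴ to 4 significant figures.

I_yy ≈ 8.374 × 10⁶ mm⁴

Break the section into simple shapes (no overlaps), measuring from the bottom-left corner of the bounding box.
Plate: 150 × 30, A = 4 500 mm², x = 75 mm, Ī = 8 437 500 mm⁴.
Hole 1 (subtracted): ⌀8, A = 50.2655 mm², x = 50 mm, Ī = 201.062 mm⁴.
Hole 2 (subtracted): ⌀8, A = 50.2655 mm², x = 100 mm, Ī = 201.062 mm⁴.
By symmetry the centroid is at mid-width, x̄ = 75 mm.
Transfer each piece to the centroidal y-axis using Ī + A·d² with d = x − 75:
  plate: d = 0 mm → contributes +8 437 500 mm⁴
  hole 1: d = -25 mm → contributes −31 617 mm⁴
  hole 2: d = 25 mm → contributes −31 617 mm⁴
Total I = 8 374 266 mm⁴.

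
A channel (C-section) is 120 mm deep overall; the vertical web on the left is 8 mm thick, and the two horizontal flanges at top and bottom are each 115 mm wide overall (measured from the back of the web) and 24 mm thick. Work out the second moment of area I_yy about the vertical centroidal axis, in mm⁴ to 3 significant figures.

I_yy ≈ 7.58 × 10⁶ mm⁴

Break the section into simple shapes (no overlaps), measuring from the bottom-left corner of the bounding box.
Web: 8 × 120, A = 960 mm², x = 4 mm, Ī = 5 120 mm⁴.
Top flange (beyond web): 107 × 24, A = 2 568 mm², x = 61.5 mm, Ī = 2 450 086 mm⁴.
Bottom flange (beyond web): 107 × 24, A = 2 568 mm², x = 61.5 mm, Ī = 2 450 086 mm⁴.
Centroid: x̄ = ΣA·x / ΣA = 52.445 mm.
Transfer each piece to the vertical centroidal axis using Ī + A·d² with d = x − 52.445:
  web: d = -48.445 mm → contributes +2 258 150 mm⁴
  top flange (beyond web): d = 9.0551 mm → contributes +2 660 650 mm⁴
  bottom flange (beyond web): d = 9.0551 mm → contributes +2 660 650 mm⁴
Total I = 7 579 449 mm⁴.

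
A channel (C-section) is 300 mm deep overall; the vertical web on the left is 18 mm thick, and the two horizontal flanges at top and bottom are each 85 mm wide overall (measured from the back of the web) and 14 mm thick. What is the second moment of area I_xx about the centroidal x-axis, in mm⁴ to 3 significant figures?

Split into non-overlapping primitives; take the origin at the lower-left of the bounding box.
Web: 18 × 300, A = 5 400 mm², y = 150 mm, Ī = 40 500 000 mm⁴.
Top flange (beyond web): 67 × 14, A = 938 mm², y = 293 mm, Ī = 15 321 mm⁴.
Bottom flange (beyond web): 67 × 14, A = 938 mm², y = 7 mm, Ī = 15 321 mm⁴.
By symmetry the centroid is at mid-height, ȳ = 150 mm.
Transfer each piece to the centroidal x-axis using Ī + A·d² with d = y − 150:
  web: d = 0 mm → contributes +40 500 000 mm⁴
  top flange (beyond web): d = 143 mm → contributes +19 196 483 mm⁴
  bottom flange (beyond web): d = -143 mm → contributes +19 196 483 mm⁴
Total I = 78 892 965 mm⁴.

I_xx ≈ 7.89 × 10⁷ mm⁴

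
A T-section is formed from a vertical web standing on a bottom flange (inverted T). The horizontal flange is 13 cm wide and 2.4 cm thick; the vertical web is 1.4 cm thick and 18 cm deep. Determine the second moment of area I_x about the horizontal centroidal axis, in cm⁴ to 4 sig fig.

I_x ≈ 2146 cm⁴

Split into non-overlapping primitives; take the origin at the lower-left of the bounding box.
Flange: 13 × 2.4, A = 31.2 cm², y = 1.2 cm, Ī = 14.976 cm⁴.
Web: 1.4 × 18, A = 25.2 cm², y = 11.4 cm, Ī = 680.4 cm⁴.
Centroid: ȳ = ΣA·y / ΣA = 5.75745 cm.
Transfer each piece to the horizontal centroidal axis using Ī + A·d² with d = y − 5.75745:
  flange: d = -4.55745 cm → contributes +663.01 cm⁴
  web: d = 5.64255 cm → contributes +1482.73 cm⁴
Total I = 2145.74 cm⁴.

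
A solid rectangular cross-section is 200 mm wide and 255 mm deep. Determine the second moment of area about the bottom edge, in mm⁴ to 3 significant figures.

I_base ≈ 1.11 × 10⁹ mm⁴

The section: 200 × 255, A = 51 000 mm², y = 127.5 mm, Ī = 276 356 250 mm⁴.
Transfer it to the base of the section using Ī + A·d² with d = y − 0:
  the section: d = 127.5 mm → contributes +1 105 425 000 mm⁴
Total I = 1 105 425 000 mm⁴.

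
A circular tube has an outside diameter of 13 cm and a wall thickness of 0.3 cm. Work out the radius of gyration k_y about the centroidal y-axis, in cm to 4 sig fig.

Break the section into simple shapes (no overlaps), measuring from the bottom-left corner of the bounding box.
Outer circle: ⌀13, A = 132.732 cm², x = 6.5 cm, Ī = 1401.98 cm⁴.
Bore (subtracted): ⌀12.4, A = 120.763 cm², x = 6.5 cm, Ī = 1160.53 cm⁴.
By symmetry the centroid is at mid-width, x̄ = 6.5 cm.
All pieces are centred on the centroidal y-axis, so I = ΣĪ (holes subtracted) = 241.454 cm⁴.
Radius of gyration: k = √(I/A) = √(241.454 / 11.9695) = 4.49138 cm.

k_y ≈ 4.491 cm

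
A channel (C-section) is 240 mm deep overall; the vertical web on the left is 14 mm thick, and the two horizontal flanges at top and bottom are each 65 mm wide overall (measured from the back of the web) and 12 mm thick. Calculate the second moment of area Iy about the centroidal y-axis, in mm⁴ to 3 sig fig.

Iy ≈ 1.27 × 10⁶ mm⁴

Treat the section as a set of non-overlapping primitives; coordinates are from the bounding-box lower-left.
Web: 14 × 240, A = 3 360 mm², x = 7 mm, Ī = 54 880 mm⁴.
Top flange (beyond web): 51 × 12, A = 612 mm², x = 39.5 mm, Ī = 132 651 mm⁴.
Bottom flange (beyond web): 51 × 12, A = 612 mm², x = 39.5 mm, Ī = 132 651 mm⁴.
Centroid: x̄ = ΣA·x / ΣA = 15.678 mm.
Transfer each piece to the centroidal y-axis using Ī + A·d² with d = x − 15.678:
  web: d = -8.678 mm → contributes +307 914 mm⁴
  top flange (beyond web): d = 23.822 mm → contributes +479 953 mm⁴
  bottom flange (beyond web): d = 23.822 mm → contributes +479 953 mm⁴
Total I = 1 267 821 mm⁴.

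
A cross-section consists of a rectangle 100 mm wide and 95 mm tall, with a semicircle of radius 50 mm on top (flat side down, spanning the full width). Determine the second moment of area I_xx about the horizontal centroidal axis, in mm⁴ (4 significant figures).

Break the section into simple shapes (no overlaps), measuring from the bottom-left corner of the bounding box.
Rectangular body: 100 × 95, A = 9 500 mm², y = 47.5 mm, Ī = 7 144 792 mm⁴.
Semicircular cap: semicircle r = 50, A = 3926.99 mm², y = 116.221 mm, Ī = 685 981 mm⁴.
Centroid: ȳ = ΣA·y / ΣA = 67.5987 mm.
Transfer each piece to the horizontal centroidal axis using Ī + A·d² with d = y − 67.5987:
  rectangular body: d = -20.0987 mm → contributes +10 982 400 mm⁴
  semicircular cap: d = 48.6219 mm → contributes +9 969 750 mm⁴
Total I = 20 952 150 mm⁴.

I_xx ≈ 2.095 × 10⁷ mm⁴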